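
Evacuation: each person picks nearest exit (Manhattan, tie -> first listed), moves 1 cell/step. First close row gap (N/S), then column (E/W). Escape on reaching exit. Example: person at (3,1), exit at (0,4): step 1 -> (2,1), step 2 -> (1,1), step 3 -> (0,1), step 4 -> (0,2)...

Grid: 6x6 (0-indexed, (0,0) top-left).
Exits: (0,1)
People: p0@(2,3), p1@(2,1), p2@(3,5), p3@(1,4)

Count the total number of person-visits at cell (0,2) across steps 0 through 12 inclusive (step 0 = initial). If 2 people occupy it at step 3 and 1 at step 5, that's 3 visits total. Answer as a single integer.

Answer: 3

Derivation:
Step 0: p0@(2,3) p1@(2,1) p2@(3,5) p3@(1,4) -> at (0,2): 0 [-], cum=0
Step 1: p0@(1,3) p1@(1,1) p2@(2,5) p3@(0,4) -> at (0,2): 0 [-], cum=0
Step 2: p0@(0,3) p1@ESC p2@(1,5) p3@(0,3) -> at (0,2): 0 [-], cum=0
Step 3: p0@(0,2) p1@ESC p2@(0,5) p3@(0,2) -> at (0,2): 2 [p0,p3], cum=2
Step 4: p0@ESC p1@ESC p2@(0,4) p3@ESC -> at (0,2): 0 [-], cum=2
Step 5: p0@ESC p1@ESC p2@(0,3) p3@ESC -> at (0,2): 0 [-], cum=2
Step 6: p0@ESC p1@ESC p2@(0,2) p3@ESC -> at (0,2): 1 [p2], cum=3
Step 7: p0@ESC p1@ESC p2@ESC p3@ESC -> at (0,2): 0 [-], cum=3
Total visits = 3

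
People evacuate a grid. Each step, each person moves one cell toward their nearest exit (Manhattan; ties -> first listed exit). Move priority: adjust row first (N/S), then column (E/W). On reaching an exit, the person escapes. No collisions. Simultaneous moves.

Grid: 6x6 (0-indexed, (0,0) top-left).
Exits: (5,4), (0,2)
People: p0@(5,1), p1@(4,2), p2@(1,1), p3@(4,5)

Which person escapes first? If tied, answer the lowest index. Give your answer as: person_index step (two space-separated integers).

Step 1: p0:(5,1)->(5,2) | p1:(4,2)->(5,2) | p2:(1,1)->(0,1) | p3:(4,5)->(5,5)
Step 2: p0:(5,2)->(5,3) | p1:(5,2)->(5,3) | p2:(0,1)->(0,2)->EXIT | p3:(5,5)->(5,4)->EXIT
Step 3: p0:(5,3)->(5,4)->EXIT | p1:(5,3)->(5,4)->EXIT | p2:escaped | p3:escaped
Exit steps: [3, 3, 2, 2]
First to escape: p2 at step 2

Answer: 2 2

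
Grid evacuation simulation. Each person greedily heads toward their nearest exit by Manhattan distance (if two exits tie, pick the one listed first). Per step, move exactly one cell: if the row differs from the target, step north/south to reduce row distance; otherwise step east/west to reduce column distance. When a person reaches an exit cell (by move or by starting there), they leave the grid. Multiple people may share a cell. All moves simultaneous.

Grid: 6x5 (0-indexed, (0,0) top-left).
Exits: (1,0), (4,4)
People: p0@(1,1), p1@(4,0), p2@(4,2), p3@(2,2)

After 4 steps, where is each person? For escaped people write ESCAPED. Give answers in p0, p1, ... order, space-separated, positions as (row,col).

Step 1: p0:(1,1)->(1,0)->EXIT | p1:(4,0)->(3,0) | p2:(4,2)->(4,3) | p3:(2,2)->(1,2)
Step 2: p0:escaped | p1:(3,0)->(2,0) | p2:(4,3)->(4,4)->EXIT | p3:(1,2)->(1,1)
Step 3: p0:escaped | p1:(2,0)->(1,0)->EXIT | p2:escaped | p3:(1,1)->(1,0)->EXIT

ESCAPED ESCAPED ESCAPED ESCAPED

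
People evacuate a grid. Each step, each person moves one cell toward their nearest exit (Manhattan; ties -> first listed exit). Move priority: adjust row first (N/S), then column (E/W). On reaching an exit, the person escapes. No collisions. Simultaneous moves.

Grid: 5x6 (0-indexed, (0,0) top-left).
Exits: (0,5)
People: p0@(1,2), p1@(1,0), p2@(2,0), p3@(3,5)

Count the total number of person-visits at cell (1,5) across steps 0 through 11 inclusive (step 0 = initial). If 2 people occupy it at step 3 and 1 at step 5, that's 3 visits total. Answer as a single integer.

Answer: 1

Derivation:
Step 0: p0@(1,2) p1@(1,0) p2@(2,0) p3@(3,5) -> at (1,5): 0 [-], cum=0
Step 1: p0@(0,2) p1@(0,0) p2@(1,0) p3@(2,5) -> at (1,5): 0 [-], cum=0
Step 2: p0@(0,3) p1@(0,1) p2@(0,0) p3@(1,5) -> at (1,5): 1 [p3], cum=1
Step 3: p0@(0,4) p1@(0,2) p2@(0,1) p3@ESC -> at (1,5): 0 [-], cum=1
Step 4: p0@ESC p1@(0,3) p2@(0,2) p3@ESC -> at (1,5): 0 [-], cum=1
Step 5: p0@ESC p1@(0,4) p2@(0,3) p3@ESC -> at (1,5): 0 [-], cum=1
Step 6: p0@ESC p1@ESC p2@(0,4) p3@ESC -> at (1,5): 0 [-], cum=1
Step 7: p0@ESC p1@ESC p2@ESC p3@ESC -> at (1,5): 0 [-], cum=1
Total visits = 1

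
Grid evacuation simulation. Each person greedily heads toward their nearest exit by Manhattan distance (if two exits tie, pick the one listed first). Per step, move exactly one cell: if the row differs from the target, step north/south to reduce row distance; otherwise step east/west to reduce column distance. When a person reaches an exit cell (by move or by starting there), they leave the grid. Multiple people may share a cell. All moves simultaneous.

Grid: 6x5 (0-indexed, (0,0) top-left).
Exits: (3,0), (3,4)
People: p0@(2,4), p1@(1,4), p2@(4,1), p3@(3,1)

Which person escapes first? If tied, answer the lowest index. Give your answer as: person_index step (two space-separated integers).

Answer: 0 1

Derivation:
Step 1: p0:(2,4)->(3,4)->EXIT | p1:(1,4)->(2,4) | p2:(4,1)->(3,1) | p3:(3,1)->(3,0)->EXIT
Step 2: p0:escaped | p1:(2,4)->(3,4)->EXIT | p2:(3,1)->(3,0)->EXIT | p3:escaped
Exit steps: [1, 2, 2, 1]
First to escape: p0 at step 1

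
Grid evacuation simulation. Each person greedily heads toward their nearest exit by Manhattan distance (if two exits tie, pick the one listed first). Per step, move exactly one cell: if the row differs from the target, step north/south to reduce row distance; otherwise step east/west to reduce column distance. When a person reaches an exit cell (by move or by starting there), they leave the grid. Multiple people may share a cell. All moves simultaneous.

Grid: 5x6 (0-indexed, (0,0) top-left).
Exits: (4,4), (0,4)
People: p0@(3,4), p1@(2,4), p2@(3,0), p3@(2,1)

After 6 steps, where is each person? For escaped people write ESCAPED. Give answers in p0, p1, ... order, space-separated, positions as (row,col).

Step 1: p0:(3,4)->(4,4)->EXIT | p1:(2,4)->(3,4) | p2:(3,0)->(4,0) | p3:(2,1)->(3,1)
Step 2: p0:escaped | p1:(3,4)->(4,4)->EXIT | p2:(4,0)->(4,1) | p3:(3,1)->(4,1)
Step 3: p0:escaped | p1:escaped | p2:(4,1)->(4,2) | p3:(4,1)->(4,2)
Step 4: p0:escaped | p1:escaped | p2:(4,2)->(4,3) | p3:(4,2)->(4,3)
Step 5: p0:escaped | p1:escaped | p2:(4,3)->(4,4)->EXIT | p3:(4,3)->(4,4)->EXIT

ESCAPED ESCAPED ESCAPED ESCAPED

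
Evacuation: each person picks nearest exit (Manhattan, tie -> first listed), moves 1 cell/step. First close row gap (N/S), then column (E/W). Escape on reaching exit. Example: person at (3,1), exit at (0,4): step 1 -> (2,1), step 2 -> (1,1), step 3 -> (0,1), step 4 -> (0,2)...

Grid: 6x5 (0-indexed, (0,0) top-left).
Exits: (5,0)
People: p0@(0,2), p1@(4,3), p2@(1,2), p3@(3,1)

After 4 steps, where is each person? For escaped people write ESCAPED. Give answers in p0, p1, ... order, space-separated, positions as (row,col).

Step 1: p0:(0,2)->(1,2) | p1:(4,3)->(5,3) | p2:(1,2)->(2,2) | p3:(3,1)->(4,1)
Step 2: p0:(1,2)->(2,2) | p1:(5,3)->(5,2) | p2:(2,2)->(3,2) | p3:(4,1)->(5,1)
Step 3: p0:(2,2)->(3,2) | p1:(5,2)->(5,1) | p2:(3,2)->(4,2) | p3:(5,1)->(5,0)->EXIT
Step 4: p0:(3,2)->(4,2) | p1:(5,1)->(5,0)->EXIT | p2:(4,2)->(5,2) | p3:escaped

(4,2) ESCAPED (5,2) ESCAPED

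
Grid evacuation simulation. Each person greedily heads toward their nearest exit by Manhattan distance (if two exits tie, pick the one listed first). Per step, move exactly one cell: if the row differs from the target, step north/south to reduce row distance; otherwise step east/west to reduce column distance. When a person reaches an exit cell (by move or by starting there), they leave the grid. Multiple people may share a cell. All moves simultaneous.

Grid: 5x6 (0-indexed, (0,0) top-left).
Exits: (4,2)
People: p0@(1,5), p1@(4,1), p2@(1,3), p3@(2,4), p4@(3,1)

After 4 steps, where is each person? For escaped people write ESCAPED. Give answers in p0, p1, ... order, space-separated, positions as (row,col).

Step 1: p0:(1,5)->(2,5) | p1:(4,1)->(4,2)->EXIT | p2:(1,3)->(2,3) | p3:(2,4)->(3,4) | p4:(3,1)->(4,1)
Step 2: p0:(2,5)->(3,5) | p1:escaped | p2:(2,3)->(3,3) | p3:(3,4)->(4,4) | p4:(4,1)->(4,2)->EXIT
Step 3: p0:(3,5)->(4,5) | p1:escaped | p2:(3,3)->(4,3) | p3:(4,4)->(4,3) | p4:escaped
Step 4: p0:(4,5)->(4,4) | p1:escaped | p2:(4,3)->(4,2)->EXIT | p3:(4,3)->(4,2)->EXIT | p4:escaped

(4,4) ESCAPED ESCAPED ESCAPED ESCAPED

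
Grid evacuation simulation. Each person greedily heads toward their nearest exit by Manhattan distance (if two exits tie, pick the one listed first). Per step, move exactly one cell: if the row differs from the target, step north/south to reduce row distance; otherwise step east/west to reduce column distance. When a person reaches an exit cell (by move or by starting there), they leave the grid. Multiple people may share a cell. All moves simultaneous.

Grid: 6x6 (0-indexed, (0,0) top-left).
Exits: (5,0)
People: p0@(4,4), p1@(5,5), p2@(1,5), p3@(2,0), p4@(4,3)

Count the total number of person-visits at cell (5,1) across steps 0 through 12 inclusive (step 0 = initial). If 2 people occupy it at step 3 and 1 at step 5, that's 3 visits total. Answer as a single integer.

Answer: 4

Derivation:
Step 0: p0@(4,4) p1@(5,5) p2@(1,5) p3@(2,0) p4@(4,3) -> at (5,1): 0 [-], cum=0
Step 1: p0@(5,4) p1@(5,4) p2@(2,5) p3@(3,0) p4@(5,3) -> at (5,1): 0 [-], cum=0
Step 2: p0@(5,3) p1@(5,3) p2@(3,5) p3@(4,0) p4@(5,2) -> at (5,1): 0 [-], cum=0
Step 3: p0@(5,2) p1@(5,2) p2@(4,5) p3@ESC p4@(5,1) -> at (5,1): 1 [p4], cum=1
Step 4: p0@(5,1) p1@(5,1) p2@(5,5) p3@ESC p4@ESC -> at (5,1): 2 [p0,p1], cum=3
Step 5: p0@ESC p1@ESC p2@(5,4) p3@ESC p4@ESC -> at (5,1): 0 [-], cum=3
Step 6: p0@ESC p1@ESC p2@(5,3) p3@ESC p4@ESC -> at (5,1): 0 [-], cum=3
Step 7: p0@ESC p1@ESC p2@(5,2) p3@ESC p4@ESC -> at (5,1): 0 [-], cum=3
Step 8: p0@ESC p1@ESC p2@(5,1) p3@ESC p4@ESC -> at (5,1): 1 [p2], cum=4
Step 9: p0@ESC p1@ESC p2@ESC p3@ESC p4@ESC -> at (5,1): 0 [-], cum=4
Total visits = 4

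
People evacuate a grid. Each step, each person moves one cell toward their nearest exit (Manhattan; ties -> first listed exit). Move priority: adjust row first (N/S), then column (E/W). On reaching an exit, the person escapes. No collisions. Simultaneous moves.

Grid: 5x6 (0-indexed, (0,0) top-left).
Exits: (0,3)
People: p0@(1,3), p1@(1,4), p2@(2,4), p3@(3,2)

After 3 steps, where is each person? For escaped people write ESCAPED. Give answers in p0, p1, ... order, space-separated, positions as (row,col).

Step 1: p0:(1,3)->(0,3)->EXIT | p1:(1,4)->(0,4) | p2:(2,4)->(1,4) | p3:(3,2)->(2,2)
Step 2: p0:escaped | p1:(0,4)->(0,3)->EXIT | p2:(1,4)->(0,4) | p3:(2,2)->(1,2)
Step 3: p0:escaped | p1:escaped | p2:(0,4)->(0,3)->EXIT | p3:(1,2)->(0,2)

ESCAPED ESCAPED ESCAPED (0,2)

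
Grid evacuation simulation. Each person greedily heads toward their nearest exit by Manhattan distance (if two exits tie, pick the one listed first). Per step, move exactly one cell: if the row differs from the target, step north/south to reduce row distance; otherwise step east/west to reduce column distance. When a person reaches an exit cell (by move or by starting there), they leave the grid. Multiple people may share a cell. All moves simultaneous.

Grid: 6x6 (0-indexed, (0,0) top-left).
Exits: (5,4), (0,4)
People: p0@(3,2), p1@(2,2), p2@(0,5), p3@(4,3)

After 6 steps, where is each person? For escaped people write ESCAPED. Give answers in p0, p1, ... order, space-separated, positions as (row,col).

Step 1: p0:(3,2)->(4,2) | p1:(2,2)->(1,2) | p2:(0,5)->(0,4)->EXIT | p3:(4,3)->(5,3)
Step 2: p0:(4,2)->(5,2) | p1:(1,2)->(0,2) | p2:escaped | p3:(5,3)->(5,4)->EXIT
Step 3: p0:(5,2)->(5,3) | p1:(0,2)->(0,3) | p2:escaped | p3:escaped
Step 4: p0:(5,3)->(5,4)->EXIT | p1:(0,3)->(0,4)->EXIT | p2:escaped | p3:escaped

ESCAPED ESCAPED ESCAPED ESCAPED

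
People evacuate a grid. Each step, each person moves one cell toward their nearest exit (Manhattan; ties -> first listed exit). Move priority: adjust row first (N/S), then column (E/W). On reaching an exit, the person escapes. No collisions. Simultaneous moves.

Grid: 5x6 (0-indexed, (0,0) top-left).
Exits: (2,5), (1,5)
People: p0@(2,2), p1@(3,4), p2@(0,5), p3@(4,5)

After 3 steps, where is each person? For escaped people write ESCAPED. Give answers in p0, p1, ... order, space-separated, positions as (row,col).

Step 1: p0:(2,2)->(2,3) | p1:(3,4)->(2,4) | p2:(0,5)->(1,5)->EXIT | p3:(4,5)->(3,5)
Step 2: p0:(2,3)->(2,4) | p1:(2,4)->(2,5)->EXIT | p2:escaped | p3:(3,5)->(2,5)->EXIT
Step 3: p0:(2,4)->(2,5)->EXIT | p1:escaped | p2:escaped | p3:escaped

ESCAPED ESCAPED ESCAPED ESCAPED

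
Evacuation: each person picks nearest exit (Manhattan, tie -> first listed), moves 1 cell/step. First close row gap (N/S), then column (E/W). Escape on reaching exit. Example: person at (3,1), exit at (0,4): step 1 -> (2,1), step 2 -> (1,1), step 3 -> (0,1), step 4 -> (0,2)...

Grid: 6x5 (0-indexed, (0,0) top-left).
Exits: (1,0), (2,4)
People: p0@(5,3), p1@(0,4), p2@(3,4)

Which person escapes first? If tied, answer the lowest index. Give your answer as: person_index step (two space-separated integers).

Answer: 2 1

Derivation:
Step 1: p0:(5,3)->(4,3) | p1:(0,4)->(1,4) | p2:(3,4)->(2,4)->EXIT
Step 2: p0:(4,3)->(3,3) | p1:(1,4)->(2,4)->EXIT | p2:escaped
Step 3: p0:(3,3)->(2,3) | p1:escaped | p2:escaped
Step 4: p0:(2,3)->(2,4)->EXIT | p1:escaped | p2:escaped
Exit steps: [4, 2, 1]
First to escape: p2 at step 1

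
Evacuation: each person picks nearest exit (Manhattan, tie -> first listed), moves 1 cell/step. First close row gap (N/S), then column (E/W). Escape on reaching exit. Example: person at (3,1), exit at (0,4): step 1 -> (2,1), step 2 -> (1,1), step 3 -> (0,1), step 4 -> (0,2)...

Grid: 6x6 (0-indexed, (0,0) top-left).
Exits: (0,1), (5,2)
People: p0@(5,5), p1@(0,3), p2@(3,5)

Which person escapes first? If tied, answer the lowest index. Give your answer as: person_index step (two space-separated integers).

Step 1: p0:(5,5)->(5,4) | p1:(0,3)->(0,2) | p2:(3,5)->(4,5)
Step 2: p0:(5,4)->(5,3) | p1:(0,2)->(0,1)->EXIT | p2:(4,5)->(5,5)
Step 3: p0:(5,3)->(5,2)->EXIT | p1:escaped | p2:(5,5)->(5,4)
Step 4: p0:escaped | p1:escaped | p2:(5,4)->(5,3)
Step 5: p0:escaped | p1:escaped | p2:(5,3)->(5,2)->EXIT
Exit steps: [3, 2, 5]
First to escape: p1 at step 2

Answer: 1 2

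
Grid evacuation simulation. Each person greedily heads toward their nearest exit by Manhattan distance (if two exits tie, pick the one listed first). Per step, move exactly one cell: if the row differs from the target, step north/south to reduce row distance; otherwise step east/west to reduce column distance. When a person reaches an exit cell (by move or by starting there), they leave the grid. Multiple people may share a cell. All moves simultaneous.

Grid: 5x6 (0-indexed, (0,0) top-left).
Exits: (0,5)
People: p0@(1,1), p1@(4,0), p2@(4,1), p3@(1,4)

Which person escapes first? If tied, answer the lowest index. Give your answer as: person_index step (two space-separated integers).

Step 1: p0:(1,1)->(0,1) | p1:(4,0)->(3,0) | p2:(4,1)->(3,1) | p3:(1,4)->(0,4)
Step 2: p0:(0,1)->(0,2) | p1:(3,0)->(2,0) | p2:(3,1)->(2,1) | p3:(0,4)->(0,5)->EXIT
Step 3: p0:(0,2)->(0,3) | p1:(2,0)->(1,0) | p2:(2,1)->(1,1) | p3:escaped
Step 4: p0:(0,3)->(0,4) | p1:(1,0)->(0,0) | p2:(1,1)->(0,1) | p3:escaped
Step 5: p0:(0,4)->(0,5)->EXIT | p1:(0,0)->(0,1) | p2:(0,1)->(0,2) | p3:escaped
Step 6: p0:escaped | p1:(0,1)->(0,2) | p2:(0,2)->(0,3) | p3:escaped
Step 7: p0:escaped | p1:(0,2)->(0,3) | p2:(0,3)->(0,4) | p3:escaped
Step 8: p0:escaped | p1:(0,3)->(0,4) | p2:(0,4)->(0,5)->EXIT | p3:escaped
Step 9: p0:escaped | p1:(0,4)->(0,5)->EXIT | p2:escaped | p3:escaped
Exit steps: [5, 9, 8, 2]
First to escape: p3 at step 2

Answer: 3 2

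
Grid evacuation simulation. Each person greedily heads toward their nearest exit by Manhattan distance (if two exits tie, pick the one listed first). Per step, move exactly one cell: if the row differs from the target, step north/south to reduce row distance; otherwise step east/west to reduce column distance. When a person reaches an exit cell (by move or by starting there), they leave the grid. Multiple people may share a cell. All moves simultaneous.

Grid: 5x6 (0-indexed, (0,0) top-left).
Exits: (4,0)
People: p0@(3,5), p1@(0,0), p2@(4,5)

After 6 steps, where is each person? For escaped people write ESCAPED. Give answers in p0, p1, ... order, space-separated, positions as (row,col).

Step 1: p0:(3,5)->(4,5) | p1:(0,0)->(1,0) | p2:(4,5)->(4,4)
Step 2: p0:(4,5)->(4,4) | p1:(1,0)->(2,0) | p2:(4,4)->(4,3)
Step 3: p0:(4,4)->(4,3) | p1:(2,0)->(3,0) | p2:(4,3)->(4,2)
Step 4: p0:(4,3)->(4,2) | p1:(3,0)->(4,0)->EXIT | p2:(4,2)->(4,1)
Step 5: p0:(4,2)->(4,1) | p1:escaped | p2:(4,1)->(4,0)->EXIT
Step 6: p0:(4,1)->(4,0)->EXIT | p1:escaped | p2:escaped

ESCAPED ESCAPED ESCAPED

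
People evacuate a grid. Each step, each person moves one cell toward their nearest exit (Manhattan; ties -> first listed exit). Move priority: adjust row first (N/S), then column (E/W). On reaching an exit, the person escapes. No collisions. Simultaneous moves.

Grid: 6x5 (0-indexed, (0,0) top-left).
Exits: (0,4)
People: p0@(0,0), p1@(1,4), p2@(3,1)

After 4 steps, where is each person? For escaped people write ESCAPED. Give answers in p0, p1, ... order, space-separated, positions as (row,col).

Step 1: p0:(0,0)->(0,1) | p1:(1,4)->(0,4)->EXIT | p2:(3,1)->(2,1)
Step 2: p0:(0,1)->(0,2) | p1:escaped | p2:(2,1)->(1,1)
Step 3: p0:(0,2)->(0,3) | p1:escaped | p2:(1,1)->(0,1)
Step 4: p0:(0,3)->(0,4)->EXIT | p1:escaped | p2:(0,1)->(0,2)

ESCAPED ESCAPED (0,2)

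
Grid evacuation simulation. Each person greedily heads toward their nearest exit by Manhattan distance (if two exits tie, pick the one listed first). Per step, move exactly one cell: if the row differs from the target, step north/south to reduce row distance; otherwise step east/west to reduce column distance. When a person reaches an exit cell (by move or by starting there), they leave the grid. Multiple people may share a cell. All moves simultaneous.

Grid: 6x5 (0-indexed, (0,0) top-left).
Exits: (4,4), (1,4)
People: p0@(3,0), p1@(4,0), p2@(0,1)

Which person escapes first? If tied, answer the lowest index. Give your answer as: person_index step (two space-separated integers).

Step 1: p0:(3,0)->(4,0) | p1:(4,0)->(4,1) | p2:(0,1)->(1,1)
Step 2: p0:(4,0)->(4,1) | p1:(4,1)->(4,2) | p2:(1,1)->(1,2)
Step 3: p0:(4,1)->(4,2) | p1:(4,2)->(4,3) | p2:(1,2)->(1,3)
Step 4: p0:(4,2)->(4,3) | p1:(4,3)->(4,4)->EXIT | p2:(1,3)->(1,4)->EXIT
Step 5: p0:(4,3)->(4,4)->EXIT | p1:escaped | p2:escaped
Exit steps: [5, 4, 4]
First to escape: p1 at step 4

Answer: 1 4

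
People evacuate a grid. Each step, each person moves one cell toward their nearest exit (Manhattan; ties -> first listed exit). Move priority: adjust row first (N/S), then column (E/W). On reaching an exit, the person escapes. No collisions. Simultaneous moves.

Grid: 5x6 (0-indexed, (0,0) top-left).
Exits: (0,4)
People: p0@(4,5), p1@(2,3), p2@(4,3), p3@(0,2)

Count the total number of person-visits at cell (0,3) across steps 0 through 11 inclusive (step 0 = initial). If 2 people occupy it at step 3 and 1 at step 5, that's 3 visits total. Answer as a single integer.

Step 0: p0@(4,5) p1@(2,3) p2@(4,3) p3@(0,2) -> at (0,3): 0 [-], cum=0
Step 1: p0@(3,5) p1@(1,3) p2@(3,3) p3@(0,3) -> at (0,3): 1 [p3], cum=1
Step 2: p0@(2,5) p1@(0,3) p2@(2,3) p3@ESC -> at (0,3): 1 [p1], cum=2
Step 3: p0@(1,5) p1@ESC p2@(1,3) p3@ESC -> at (0,3): 0 [-], cum=2
Step 4: p0@(0,5) p1@ESC p2@(0,3) p3@ESC -> at (0,3): 1 [p2], cum=3
Step 5: p0@ESC p1@ESC p2@ESC p3@ESC -> at (0,3): 0 [-], cum=3
Total visits = 3

Answer: 3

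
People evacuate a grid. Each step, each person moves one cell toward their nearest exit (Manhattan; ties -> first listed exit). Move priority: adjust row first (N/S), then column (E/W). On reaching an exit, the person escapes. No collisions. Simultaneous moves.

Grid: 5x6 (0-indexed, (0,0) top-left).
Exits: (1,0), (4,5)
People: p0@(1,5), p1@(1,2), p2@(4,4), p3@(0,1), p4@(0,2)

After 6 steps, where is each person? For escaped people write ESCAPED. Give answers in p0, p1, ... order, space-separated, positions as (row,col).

Step 1: p0:(1,5)->(2,5) | p1:(1,2)->(1,1) | p2:(4,4)->(4,5)->EXIT | p3:(0,1)->(1,1) | p4:(0,2)->(1,2)
Step 2: p0:(2,5)->(3,5) | p1:(1,1)->(1,0)->EXIT | p2:escaped | p3:(1,1)->(1,0)->EXIT | p4:(1,2)->(1,1)
Step 3: p0:(3,5)->(4,5)->EXIT | p1:escaped | p2:escaped | p3:escaped | p4:(1,1)->(1,0)->EXIT

ESCAPED ESCAPED ESCAPED ESCAPED ESCAPED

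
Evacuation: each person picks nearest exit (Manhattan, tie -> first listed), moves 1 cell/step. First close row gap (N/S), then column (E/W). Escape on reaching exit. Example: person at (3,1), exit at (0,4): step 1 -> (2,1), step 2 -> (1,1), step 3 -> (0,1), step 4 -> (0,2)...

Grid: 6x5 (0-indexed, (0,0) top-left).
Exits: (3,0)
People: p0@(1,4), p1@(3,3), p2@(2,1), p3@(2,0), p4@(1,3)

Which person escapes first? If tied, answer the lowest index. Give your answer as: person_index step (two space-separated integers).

Answer: 3 1

Derivation:
Step 1: p0:(1,4)->(2,4) | p1:(3,3)->(3,2) | p2:(2,1)->(3,1) | p3:(2,0)->(3,0)->EXIT | p4:(1,3)->(2,3)
Step 2: p0:(2,4)->(3,4) | p1:(3,2)->(3,1) | p2:(3,1)->(3,0)->EXIT | p3:escaped | p4:(2,3)->(3,3)
Step 3: p0:(3,4)->(3,3) | p1:(3,1)->(3,0)->EXIT | p2:escaped | p3:escaped | p4:(3,3)->(3,2)
Step 4: p0:(3,3)->(3,2) | p1:escaped | p2:escaped | p3:escaped | p4:(3,2)->(3,1)
Step 5: p0:(3,2)->(3,1) | p1:escaped | p2:escaped | p3:escaped | p4:(3,1)->(3,0)->EXIT
Step 6: p0:(3,1)->(3,0)->EXIT | p1:escaped | p2:escaped | p3:escaped | p4:escaped
Exit steps: [6, 3, 2, 1, 5]
First to escape: p3 at step 1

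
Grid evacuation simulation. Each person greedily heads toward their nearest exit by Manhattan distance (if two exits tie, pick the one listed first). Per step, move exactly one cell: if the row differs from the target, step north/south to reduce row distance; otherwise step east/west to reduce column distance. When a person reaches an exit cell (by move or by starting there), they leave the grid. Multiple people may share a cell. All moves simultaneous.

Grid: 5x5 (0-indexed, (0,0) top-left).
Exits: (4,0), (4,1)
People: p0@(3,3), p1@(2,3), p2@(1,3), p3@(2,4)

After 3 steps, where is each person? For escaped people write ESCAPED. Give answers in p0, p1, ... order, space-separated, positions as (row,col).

Step 1: p0:(3,3)->(4,3) | p1:(2,3)->(3,3) | p2:(1,3)->(2,3) | p3:(2,4)->(3,4)
Step 2: p0:(4,3)->(4,2) | p1:(3,3)->(4,3) | p2:(2,3)->(3,3) | p3:(3,4)->(4,4)
Step 3: p0:(4,2)->(4,1)->EXIT | p1:(4,3)->(4,2) | p2:(3,3)->(4,3) | p3:(4,4)->(4,3)

ESCAPED (4,2) (4,3) (4,3)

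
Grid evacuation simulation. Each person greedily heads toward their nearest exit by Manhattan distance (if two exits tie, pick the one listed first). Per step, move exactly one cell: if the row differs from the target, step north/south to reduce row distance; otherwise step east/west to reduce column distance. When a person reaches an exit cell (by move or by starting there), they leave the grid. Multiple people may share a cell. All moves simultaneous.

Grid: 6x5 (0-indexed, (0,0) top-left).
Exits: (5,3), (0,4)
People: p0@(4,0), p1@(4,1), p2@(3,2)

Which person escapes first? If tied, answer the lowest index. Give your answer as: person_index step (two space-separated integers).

Answer: 1 3

Derivation:
Step 1: p0:(4,0)->(5,0) | p1:(4,1)->(5,1) | p2:(3,2)->(4,2)
Step 2: p0:(5,0)->(5,1) | p1:(5,1)->(5,2) | p2:(4,2)->(5,2)
Step 3: p0:(5,1)->(5,2) | p1:(5,2)->(5,3)->EXIT | p2:(5,2)->(5,3)->EXIT
Step 4: p0:(5,2)->(5,3)->EXIT | p1:escaped | p2:escaped
Exit steps: [4, 3, 3]
First to escape: p1 at step 3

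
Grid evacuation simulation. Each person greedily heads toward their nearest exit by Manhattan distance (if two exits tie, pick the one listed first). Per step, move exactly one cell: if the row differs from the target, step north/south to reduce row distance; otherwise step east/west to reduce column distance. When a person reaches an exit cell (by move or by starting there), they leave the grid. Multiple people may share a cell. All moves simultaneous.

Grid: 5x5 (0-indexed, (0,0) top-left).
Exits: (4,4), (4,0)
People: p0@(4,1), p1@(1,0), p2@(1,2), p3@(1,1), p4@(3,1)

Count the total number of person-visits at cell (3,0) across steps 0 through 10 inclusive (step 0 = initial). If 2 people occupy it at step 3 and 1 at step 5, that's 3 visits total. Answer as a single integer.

Answer: 1

Derivation:
Step 0: p0@(4,1) p1@(1,0) p2@(1,2) p3@(1,1) p4@(3,1) -> at (3,0): 0 [-], cum=0
Step 1: p0@ESC p1@(2,0) p2@(2,2) p3@(2,1) p4@(4,1) -> at (3,0): 0 [-], cum=0
Step 2: p0@ESC p1@(3,0) p2@(3,2) p3@(3,1) p4@ESC -> at (3,0): 1 [p1], cum=1
Step 3: p0@ESC p1@ESC p2@(4,2) p3@(4,1) p4@ESC -> at (3,0): 0 [-], cum=1
Step 4: p0@ESC p1@ESC p2@(4,3) p3@ESC p4@ESC -> at (3,0): 0 [-], cum=1
Step 5: p0@ESC p1@ESC p2@ESC p3@ESC p4@ESC -> at (3,0): 0 [-], cum=1
Total visits = 1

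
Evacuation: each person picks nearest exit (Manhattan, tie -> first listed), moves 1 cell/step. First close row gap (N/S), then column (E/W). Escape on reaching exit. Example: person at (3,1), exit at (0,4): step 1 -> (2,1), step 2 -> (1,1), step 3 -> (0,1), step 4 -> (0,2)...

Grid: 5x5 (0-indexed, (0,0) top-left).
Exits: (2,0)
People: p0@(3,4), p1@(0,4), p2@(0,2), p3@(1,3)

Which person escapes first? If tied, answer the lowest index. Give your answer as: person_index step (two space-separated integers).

Answer: 2 4

Derivation:
Step 1: p0:(3,4)->(2,4) | p1:(0,4)->(1,4) | p2:(0,2)->(1,2) | p3:(1,3)->(2,3)
Step 2: p0:(2,4)->(2,3) | p1:(1,4)->(2,4) | p2:(1,2)->(2,2) | p3:(2,3)->(2,2)
Step 3: p0:(2,3)->(2,2) | p1:(2,4)->(2,3) | p2:(2,2)->(2,1) | p3:(2,2)->(2,1)
Step 4: p0:(2,2)->(2,1) | p1:(2,3)->(2,2) | p2:(2,1)->(2,0)->EXIT | p3:(2,1)->(2,0)->EXIT
Step 5: p0:(2,1)->(2,0)->EXIT | p1:(2,2)->(2,1) | p2:escaped | p3:escaped
Step 6: p0:escaped | p1:(2,1)->(2,0)->EXIT | p2:escaped | p3:escaped
Exit steps: [5, 6, 4, 4]
First to escape: p2 at step 4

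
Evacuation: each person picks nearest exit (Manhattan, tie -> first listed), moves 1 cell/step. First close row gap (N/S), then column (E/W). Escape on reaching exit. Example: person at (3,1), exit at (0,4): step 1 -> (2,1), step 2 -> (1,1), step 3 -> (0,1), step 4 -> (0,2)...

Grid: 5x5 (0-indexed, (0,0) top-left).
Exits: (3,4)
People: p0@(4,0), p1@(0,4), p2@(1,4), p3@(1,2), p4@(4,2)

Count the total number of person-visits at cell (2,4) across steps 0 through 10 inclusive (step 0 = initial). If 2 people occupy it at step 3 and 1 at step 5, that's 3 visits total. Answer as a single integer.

Answer: 2

Derivation:
Step 0: p0@(4,0) p1@(0,4) p2@(1,4) p3@(1,2) p4@(4,2) -> at (2,4): 0 [-], cum=0
Step 1: p0@(3,0) p1@(1,4) p2@(2,4) p3@(2,2) p4@(3,2) -> at (2,4): 1 [p2], cum=1
Step 2: p0@(3,1) p1@(2,4) p2@ESC p3@(3,2) p4@(3,3) -> at (2,4): 1 [p1], cum=2
Step 3: p0@(3,2) p1@ESC p2@ESC p3@(3,3) p4@ESC -> at (2,4): 0 [-], cum=2
Step 4: p0@(3,3) p1@ESC p2@ESC p3@ESC p4@ESC -> at (2,4): 0 [-], cum=2
Step 5: p0@ESC p1@ESC p2@ESC p3@ESC p4@ESC -> at (2,4): 0 [-], cum=2
Total visits = 2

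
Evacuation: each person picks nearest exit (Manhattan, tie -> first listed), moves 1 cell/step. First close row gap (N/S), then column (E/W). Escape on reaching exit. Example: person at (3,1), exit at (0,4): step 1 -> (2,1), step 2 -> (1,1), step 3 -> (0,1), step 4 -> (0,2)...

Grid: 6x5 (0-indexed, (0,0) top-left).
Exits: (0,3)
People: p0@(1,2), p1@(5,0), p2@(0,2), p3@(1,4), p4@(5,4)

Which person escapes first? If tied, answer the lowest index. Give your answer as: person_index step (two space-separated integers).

Answer: 2 1

Derivation:
Step 1: p0:(1,2)->(0,2) | p1:(5,0)->(4,0) | p2:(0,2)->(0,3)->EXIT | p3:(1,4)->(0,4) | p4:(5,4)->(4,4)
Step 2: p0:(0,2)->(0,3)->EXIT | p1:(4,0)->(3,0) | p2:escaped | p3:(0,4)->(0,3)->EXIT | p4:(4,4)->(3,4)
Step 3: p0:escaped | p1:(3,0)->(2,0) | p2:escaped | p3:escaped | p4:(3,4)->(2,4)
Step 4: p0:escaped | p1:(2,0)->(1,0) | p2:escaped | p3:escaped | p4:(2,4)->(1,4)
Step 5: p0:escaped | p1:(1,0)->(0,0) | p2:escaped | p3:escaped | p4:(1,4)->(0,4)
Step 6: p0:escaped | p1:(0,0)->(0,1) | p2:escaped | p3:escaped | p4:(0,4)->(0,3)->EXIT
Step 7: p0:escaped | p1:(0,1)->(0,2) | p2:escaped | p3:escaped | p4:escaped
Step 8: p0:escaped | p1:(0,2)->(0,3)->EXIT | p2:escaped | p3:escaped | p4:escaped
Exit steps: [2, 8, 1, 2, 6]
First to escape: p2 at step 1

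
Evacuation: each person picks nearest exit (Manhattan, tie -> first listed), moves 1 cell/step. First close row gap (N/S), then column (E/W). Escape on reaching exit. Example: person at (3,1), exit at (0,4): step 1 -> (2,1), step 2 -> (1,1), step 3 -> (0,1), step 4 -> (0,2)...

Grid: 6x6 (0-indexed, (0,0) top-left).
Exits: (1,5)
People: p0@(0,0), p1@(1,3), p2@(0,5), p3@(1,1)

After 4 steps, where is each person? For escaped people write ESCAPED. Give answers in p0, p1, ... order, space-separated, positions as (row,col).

Step 1: p0:(0,0)->(1,0) | p1:(1,3)->(1,4) | p2:(0,5)->(1,5)->EXIT | p3:(1,1)->(1,2)
Step 2: p0:(1,0)->(1,1) | p1:(1,4)->(1,5)->EXIT | p2:escaped | p3:(1,2)->(1,3)
Step 3: p0:(1,1)->(1,2) | p1:escaped | p2:escaped | p3:(1,3)->(1,4)
Step 4: p0:(1,2)->(1,3) | p1:escaped | p2:escaped | p3:(1,4)->(1,5)->EXIT

(1,3) ESCAPED ESCAPED ESCAPED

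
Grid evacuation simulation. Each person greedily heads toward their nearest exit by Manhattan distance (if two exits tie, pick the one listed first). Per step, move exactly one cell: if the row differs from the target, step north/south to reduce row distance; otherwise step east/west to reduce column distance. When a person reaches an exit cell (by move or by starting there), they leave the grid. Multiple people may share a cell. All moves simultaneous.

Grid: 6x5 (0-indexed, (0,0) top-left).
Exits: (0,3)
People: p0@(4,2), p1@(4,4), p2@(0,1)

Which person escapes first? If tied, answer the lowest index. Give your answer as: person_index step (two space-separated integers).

Answer: 2 2

Derivation:
Step 1: p0:(4,2)->(3,2) | p1:(4,4)->(3,4) | p2:(0,1)->(0,2)
Step 2: p0:(3,2)->(2,2) | p1:(3,4)->(2,4) | p2:(0,2)->(0,3)->EXIT
Step 3: p0:(2,2)->(1,2) | p1:(2,4)->(1,4) | p2:escaped
Step 4: p0:(1,2)->(0,2) | p1:(1,4)->(0,4) | p2:escaped
Step 5: p0:(0,2)->(0,3)->EXIT | p1:(0,4)->(0,3)->EXIT | p2:escaped
Exit steps: [5, 5, 2]
First to escape: p2 at step 2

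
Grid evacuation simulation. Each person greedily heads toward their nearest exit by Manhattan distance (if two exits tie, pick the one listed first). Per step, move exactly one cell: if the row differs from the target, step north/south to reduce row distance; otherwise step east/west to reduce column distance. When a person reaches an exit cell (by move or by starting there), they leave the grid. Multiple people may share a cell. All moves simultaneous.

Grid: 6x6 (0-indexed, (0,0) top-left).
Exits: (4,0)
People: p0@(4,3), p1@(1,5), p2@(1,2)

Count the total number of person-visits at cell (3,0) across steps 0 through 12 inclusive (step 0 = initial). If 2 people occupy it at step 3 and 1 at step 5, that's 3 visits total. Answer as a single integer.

Step 0: p0@(4,3) p1@(1,5) p2@(1,2) -> at (3,0): 0 [-], cum=0
Step 1: p0@(4,2) p1@(2,5) p2@(2,2) -> at (3,0): 0 [-], cum=0
Step 2: p0@(4,1) p1@(3,5) p2@(3,2) -> at (3,0): 0 [-], cum=0
Step 3: p0@ESC p1@(4,5) p2@(4,2) -> at (3,0): 0 [-], cum=0
Step 4: p0@ESC p1@(4,4) p2@(4,1) -> at (3,0): 0 [-], cum=0
Step 5: p0@ESC p1@(4,3) p2@ESC -> at (3,0): 0 [-], cum=0
Step 6: p0@ESC p1@(4,2) p2@ESC -> at (3,0): 0 [-], cum=0
Step 7: p0@ESC p1@(4,1) p2@ESC -> at (3,0): 0 [-], cum=0
Step 8: p0@ESC p1@ESC p2@ESC -> at (3,0): 0 [-], cum=0
Total visits = 0

Answer: 0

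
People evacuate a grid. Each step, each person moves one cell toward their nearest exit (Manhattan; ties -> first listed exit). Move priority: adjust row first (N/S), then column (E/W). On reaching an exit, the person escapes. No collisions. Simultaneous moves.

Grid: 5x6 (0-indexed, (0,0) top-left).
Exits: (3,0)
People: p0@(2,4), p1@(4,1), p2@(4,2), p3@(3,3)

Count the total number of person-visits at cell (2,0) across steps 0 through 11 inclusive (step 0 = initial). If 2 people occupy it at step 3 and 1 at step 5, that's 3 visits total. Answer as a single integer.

Answer: 0

Derivation:
Step 0: p0@(2,4) p1@(4,1) p2@(4,2) p3@(3,3) -> at (2,0): 0 [-], cum=0
Step 1: p0@(3,4) p1@(3,1) p2@(3,2) p3@(3,2) -> at (2,0): 0 [-], cum=0
Step 2: p0@(3,3) p1@ESC p2@(3,1) p3@(3,1) -> at (2,0): 0 [-], cum=0
Step 3: p0@(3,2) p1@ESC p2@ESC p3@ESC -> at (2,0): 0 [-], cum=0
Step 4: p0@(3,1) p1@ESC p2@ESC p3@ESC -> at (2,0): 0 [-], cum=0
Step 5: p0@ESC p1@ESC p2@ESC p3@ESC -> at (2,0): 0 [-], cum=0
Total visits = 0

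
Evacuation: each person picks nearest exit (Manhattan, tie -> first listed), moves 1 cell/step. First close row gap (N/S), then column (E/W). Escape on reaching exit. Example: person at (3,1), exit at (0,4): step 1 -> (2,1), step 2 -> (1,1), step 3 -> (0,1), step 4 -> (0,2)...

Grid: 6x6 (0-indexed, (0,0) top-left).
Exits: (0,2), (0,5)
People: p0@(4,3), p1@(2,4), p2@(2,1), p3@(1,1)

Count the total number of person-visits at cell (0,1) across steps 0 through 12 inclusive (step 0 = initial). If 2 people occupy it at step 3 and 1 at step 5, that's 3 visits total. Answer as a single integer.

Answer: 2

Derivation:
Step 0: p0@(4,3) p1@(2,4) p2@(2,1) p3@(1,1) -> at (0,1): 0 [-], cum=0
Step 1: p0@(3,3) p1@(1,4) p2@(1,1) p3@(0,1) -> at (0,1): 1 [p3], cum=1
Step 2: p0@(2,3) p1@(0,4) p2@(0,1) p3@ESC -> at (0,1): 1 [p2], cum=2
Step 3: p0@(1,3) p1@ESC p2@ESC p3@ESC -> at (0,1): 0 [-], cum=2
Step 4: p0@(0,3) p1@ESC p2@ESC p3@ESC -> at (0,1): 0 [-], cum=2
Step 5: p0@ESC p1@ESC p2@ESC p3@ESC -> at (0,1): 0 [-], cum=2
Total visits = 2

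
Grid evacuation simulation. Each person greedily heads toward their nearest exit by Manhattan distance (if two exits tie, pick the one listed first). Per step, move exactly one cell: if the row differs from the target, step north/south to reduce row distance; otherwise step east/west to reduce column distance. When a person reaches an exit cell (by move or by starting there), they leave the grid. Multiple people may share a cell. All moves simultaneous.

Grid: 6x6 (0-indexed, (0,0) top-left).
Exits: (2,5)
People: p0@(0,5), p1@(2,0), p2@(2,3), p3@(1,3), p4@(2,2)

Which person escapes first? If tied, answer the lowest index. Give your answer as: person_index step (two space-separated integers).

Answer: 0 2

Derivation:
Step 1: p0:(0,5)->(1,5) | p1:(2,0)->(2,1) | p2:(2,3)->(2,4) | p3:(1,3)->(2,3) | p4:(2,2)->(2,3)
Step 2: p0:(1,5)->(2,5)->EXIT | p1:(2,1)->(2,2) | p2:(2,4)->(2,5)->EXIT | p3:(2,3)->(2,4) | p4:(2,3)->(2,4)
Step 3: p0:escaped | p1:(2,2)->(2,3) | p2:escaped | p3:(2,4)->(2,5)->EXIT | p4:(2,4)->(2,5)->EXIT
Step 4: p0:escaped | p1:(2,3)->(2,4) | p2:escaped | p3:escaped | p4:escaped
Step 5: p0:escaped | p1:(2,4)->(2,5)->EXIT | p2:escaped | p3:escaped | p4:escaped
Exit steps: [2, 5, 2, 3, 3]
First to escape: p0 at step 2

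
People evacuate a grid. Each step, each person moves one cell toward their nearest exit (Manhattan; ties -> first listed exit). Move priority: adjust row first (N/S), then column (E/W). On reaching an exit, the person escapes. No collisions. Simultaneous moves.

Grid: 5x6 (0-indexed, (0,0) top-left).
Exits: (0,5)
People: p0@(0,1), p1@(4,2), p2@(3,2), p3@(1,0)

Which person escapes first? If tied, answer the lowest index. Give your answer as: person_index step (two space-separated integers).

Answer: 0 4

Derivation:
Step 1: p0:(0,1)->(0,2) | p1:(4,2)->(3,2) | p2:(3,2)->(2,2) | p3:(1,0)->(0,0)
Step 2: p0:(0,2)->(0,3) | p1:(3,2)->(2,2) | p2:(2,2)->(1,2) | p3:(0,0)->(0,1)
Step 3: p0:(0,3)->(0,4) | p1:(2,2)->(1,2) | p2:(1,2)->(0,2) | p3:(0,1)->(0,2)
Step 4: p0:(0,4)->(0,5)->EXIT | p1:(1,2)->(0,2) | p2:(0,2)->(0,3) | p3:(0,2)->(0,3)
Step 5: p0:escaped | p1:(0,2)->(0,3) | p2:(0,3)->(0,4) | p3:(0,3)->(0,4)
Step 6: p0:escaped | p1:(0,3)->(0,4) | p2:(0,4)->(0,5)->EXIT | p3:(0,4)->(0,5)->EXIT
Step 7: p0:escaped | p1:(0,4)->(0,5)->EXIT | p2:escaped | p3:escaped
Exit steps: [4, 7, 6, 6]
First to escape: p0 at step 4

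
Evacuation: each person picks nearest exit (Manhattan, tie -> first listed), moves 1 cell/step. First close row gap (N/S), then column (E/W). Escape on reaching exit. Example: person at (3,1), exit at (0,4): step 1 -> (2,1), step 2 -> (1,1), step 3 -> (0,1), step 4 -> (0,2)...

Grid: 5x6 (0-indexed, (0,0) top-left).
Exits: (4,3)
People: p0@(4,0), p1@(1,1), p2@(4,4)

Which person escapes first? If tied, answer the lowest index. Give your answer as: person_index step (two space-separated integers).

Answer: 2 1

Derivation:
Step 1: p0:(4,0)->(4,1) | p1:(1,1)->(2,1) | p2:(4,4)->(4,3)->EXIT
Step 2: p0:(4,1)->(4,2) | p1:(2,1)->(3,1) | p2:escaped
Step 3: p0:(4,2)->(4,3)->EXIT | p1:(3,1)->(4,1) | p2:escaped
Step 4: p0:escaped | p1:(4,1)->(4,2) | p2:escaped
Step 5: p0:escaped | p1:(4,2)->(4,3)->EXIT | p2:escaped
Exit steps: [3, 5, 1]
First to escape: p2 at step 1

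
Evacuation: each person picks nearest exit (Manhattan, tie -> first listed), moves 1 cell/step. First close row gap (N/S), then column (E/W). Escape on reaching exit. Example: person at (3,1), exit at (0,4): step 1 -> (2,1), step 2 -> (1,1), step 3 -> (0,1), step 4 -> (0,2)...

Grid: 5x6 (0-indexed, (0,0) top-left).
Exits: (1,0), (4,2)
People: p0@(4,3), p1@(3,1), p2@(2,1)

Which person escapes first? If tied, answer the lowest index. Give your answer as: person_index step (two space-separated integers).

Step 1: p0:(4,3)->(4,2)->EXIT | p1:(3,1)->(4,1) | p2:(2,1)->(1,1)
Step 2: p0:escaped | p1:(4,1)->(4,2)->EXIT | p2:(1,1)->(1,0)->EXIT
Exit steps: [1, 2, 2]
First to escape: p0 at step 1

Answer: 0 1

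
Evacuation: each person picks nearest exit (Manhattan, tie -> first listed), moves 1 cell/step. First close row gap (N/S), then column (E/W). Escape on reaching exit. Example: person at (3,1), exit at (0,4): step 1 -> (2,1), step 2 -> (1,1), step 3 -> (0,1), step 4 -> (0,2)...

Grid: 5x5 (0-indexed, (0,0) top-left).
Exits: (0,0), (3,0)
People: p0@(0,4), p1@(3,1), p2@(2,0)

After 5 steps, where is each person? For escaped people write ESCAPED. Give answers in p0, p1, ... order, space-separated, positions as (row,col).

Step 1: p0:(0,4)->(0,3) | p1:(3,1)->(3,0)->EXIT | p2:(2,0)->(3,0)->EXIT
Step 2: p0:(0,3)->(0,2) | p1:escaped | p2:escaped
Step 3: p0:(0,2)->(0,1) | p1:escaped | p2:escaped
Step 4: p0:(0,1)->(0,0)->EXIT | p1:escaped | p2:escaped

ESCAPED ESCAPED ESCAPED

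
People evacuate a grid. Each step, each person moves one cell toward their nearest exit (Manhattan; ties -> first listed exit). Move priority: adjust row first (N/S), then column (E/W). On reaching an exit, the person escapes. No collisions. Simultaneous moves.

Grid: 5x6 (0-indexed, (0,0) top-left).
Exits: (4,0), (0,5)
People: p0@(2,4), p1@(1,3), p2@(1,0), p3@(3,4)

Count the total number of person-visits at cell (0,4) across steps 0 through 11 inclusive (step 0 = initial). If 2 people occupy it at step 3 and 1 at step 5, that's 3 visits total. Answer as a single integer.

Step 0: p0@(2,4) p1@(1,3) p2@(1,0) p3@(3,4) -> at (0,4): 0 [-], cum=0
Step 1: p0@(1,4) p1@(0,3) p2@(2,0) p3@(2,4) -> at (0,4): 0 [-], cum=0
Step 2: p0@(0,4) p1@(0,4) p2@(3,0) p3@(1,4) -> at (0,4): 2 [p0,p1], cum=2
Step 3: p0@ESC p1@ESC p2@ESC p3@(0,4) -> at (0,4): 1 [p3], cum=3
Step 4: p0@ESC p1@ESC p2@ESC p3@ESC -> at (0,4): 0 [-], cum=3
Total visits = 3

Answer: 3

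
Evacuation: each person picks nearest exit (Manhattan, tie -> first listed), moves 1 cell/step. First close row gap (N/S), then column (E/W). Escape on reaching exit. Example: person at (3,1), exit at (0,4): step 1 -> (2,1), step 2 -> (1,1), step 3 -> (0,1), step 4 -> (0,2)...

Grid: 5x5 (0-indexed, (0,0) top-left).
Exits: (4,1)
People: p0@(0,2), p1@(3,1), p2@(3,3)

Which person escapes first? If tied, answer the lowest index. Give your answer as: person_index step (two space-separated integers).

Step 1: p0:(0,2)->(1,2) | p1:(3,1)->(4,1)->EXIT | p2:(3,3)->(4,3)
Step 2: p0:(1,2)->(2,2) | p1:escaped | p2:(4,3)->(4,2)
Step 3: p0:(2,2)->(3,2) | p1:escaped | p2:(4,2)->(4,1)->EXIT
Step 4: p0:(3,2)->(4,2) | p1:escaped | p2:escaped
Step 5: p0:(4,2)->(4,1)->EXIT | p1:escaped | p2:escaped
Exit steps: [5, 1, 3]
First to escape: p1 at step 1

Answer: 1 1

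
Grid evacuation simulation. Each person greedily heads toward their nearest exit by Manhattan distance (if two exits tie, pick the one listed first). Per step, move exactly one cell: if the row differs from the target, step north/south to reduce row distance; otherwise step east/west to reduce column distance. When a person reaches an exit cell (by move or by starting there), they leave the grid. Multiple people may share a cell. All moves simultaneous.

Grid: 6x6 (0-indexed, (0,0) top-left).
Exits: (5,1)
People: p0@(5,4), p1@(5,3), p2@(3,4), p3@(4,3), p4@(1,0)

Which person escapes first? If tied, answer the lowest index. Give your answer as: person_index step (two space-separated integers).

Answer: 1 2

Derivation:
Step 1: p0:(5,4)->(5,3) | p1:(5,3)->(5,2) | p2:(3,4)->(4,4) | p3:(4,3)->(5,3) | p4:(1,0)->(2,0)
Step 2: p0:(5,3)->(5,2) | p1:(5,2)->(5,1)->EXIT | p2:(4,4)->(5,4) | p3:(5,3)->(5,2) | p4:(2,0)->(3,0)
Step 3: p0:(5,2)->(5,1)->EXIT | p1:escaped | p2:(5,4)->(5,3) | p3:(5,2)->(5,1)->EXIT | p4:(3,0)->(4,0)
Step 4: p0:escaped | p1:escaped | p2:(5,3)->(5,2) | p3:escaped | p4:(4,0)->(5,0)
Step 5: p0:escaped | p1:escaped | p2:(5,2)->(5,1)->EXIT | p3:escaped | p4:(5,0)->(5,1)->EXIT
Exit steps: [3, 2, 5, 3, 5]
First to escape: p1 at step 2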